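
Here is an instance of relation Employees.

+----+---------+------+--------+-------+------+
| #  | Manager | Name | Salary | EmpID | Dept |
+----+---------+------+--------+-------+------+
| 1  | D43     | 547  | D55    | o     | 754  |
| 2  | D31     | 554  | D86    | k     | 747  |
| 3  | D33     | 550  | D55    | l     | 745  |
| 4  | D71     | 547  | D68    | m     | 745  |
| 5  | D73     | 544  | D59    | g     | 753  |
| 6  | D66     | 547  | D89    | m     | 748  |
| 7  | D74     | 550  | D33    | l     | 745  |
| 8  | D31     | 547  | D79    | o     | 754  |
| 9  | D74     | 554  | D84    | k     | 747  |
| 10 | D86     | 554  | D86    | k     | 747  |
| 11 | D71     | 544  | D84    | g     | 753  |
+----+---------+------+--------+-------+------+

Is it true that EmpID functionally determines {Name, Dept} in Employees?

EmpID=o: rows 1, 8 → {Name,Dept} = (547, 754), (547, 754) ✓
EmpID=k: rows 2, 9, 10 → {Name,Dept} = (554, 747), (554, 747), (554, 747) ✓
EmpID=l: rows 3, 7 → {Name,Dept} = (550, 745), (550, 745) ✓
EmpID=m: rows 4, 6 → {Name,Dept} takes values {(547, 745), (547, 748)} — violation
EmpID=g: rows 5, 11 → {Name,Dept} = (544, 753), (544, 753) ✓
Two rows agree on EmpID but differ on {Name, Dept}, so EmpID → {Name, Dept} does not hold.

No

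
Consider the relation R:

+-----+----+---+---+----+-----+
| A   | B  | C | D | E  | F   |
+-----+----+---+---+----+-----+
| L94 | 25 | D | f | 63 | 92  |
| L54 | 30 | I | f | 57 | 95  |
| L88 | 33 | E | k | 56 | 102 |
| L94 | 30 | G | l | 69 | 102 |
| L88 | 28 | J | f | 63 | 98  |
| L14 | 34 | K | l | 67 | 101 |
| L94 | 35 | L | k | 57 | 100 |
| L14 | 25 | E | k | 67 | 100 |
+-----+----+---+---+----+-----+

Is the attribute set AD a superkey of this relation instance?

All 8 rows have distinct AD values, so AD → (all attributes) holds and AD is a superkey.

Yes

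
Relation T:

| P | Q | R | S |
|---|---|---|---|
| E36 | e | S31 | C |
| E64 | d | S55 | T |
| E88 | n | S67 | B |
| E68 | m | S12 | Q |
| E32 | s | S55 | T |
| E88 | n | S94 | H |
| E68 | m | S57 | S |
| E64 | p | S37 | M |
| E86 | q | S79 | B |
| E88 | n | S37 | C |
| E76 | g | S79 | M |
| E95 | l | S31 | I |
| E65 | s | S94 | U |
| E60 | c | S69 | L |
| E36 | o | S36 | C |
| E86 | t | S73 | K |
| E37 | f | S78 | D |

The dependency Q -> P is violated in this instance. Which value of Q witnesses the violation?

Q=e: 1 row → P = E36 ✓
Q=d: 1 row → P = E64 ✓
Q=n: 3 rows → P = E88, E88, E88 ✓
Q=m: 2 rows → P = E68, E68 ✓
Q=s: 2 rows → P takes values {E32, E65} — violation
Q=p: 1 row → P = E64 ✓
Q=q: 1 row → P = E86 ✓
Q=g: 1 row → P = E76 ✓
Q=l: 1 row → P = E95 ✓
Q=c: 1 row → P = E60 ✓
Q=o: 1 row → P = E36 ✓
Q=t: 1 row → P = E86 ✓
Q=f: 1 row → P = E37 ✓
The only Q value with inconsistent P is Q=s.

s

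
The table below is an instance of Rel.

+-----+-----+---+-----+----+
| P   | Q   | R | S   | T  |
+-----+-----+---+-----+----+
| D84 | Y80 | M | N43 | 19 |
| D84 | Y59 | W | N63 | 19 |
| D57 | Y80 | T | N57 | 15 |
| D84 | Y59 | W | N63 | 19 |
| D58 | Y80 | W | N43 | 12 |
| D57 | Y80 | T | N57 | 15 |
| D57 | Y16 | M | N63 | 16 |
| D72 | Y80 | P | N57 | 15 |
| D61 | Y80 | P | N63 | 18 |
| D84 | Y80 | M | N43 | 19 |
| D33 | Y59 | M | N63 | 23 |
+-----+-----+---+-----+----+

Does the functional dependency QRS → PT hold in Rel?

(Q=Y80, R=M, S=N43): 2 rows → {P,T} = (D84, 19), (D84, 19) ✓
(Q=Y59, R=W, S=N63): 2 rows → {P,T} = (D84, 19), (D84, 19) ✓
(Q=Y80, R=T, S=N57): 2 rows → {P,T} = (D57, 15), (D57, 15) ✓
(Q=Y80, R=W, S=N43): 1 row → {P,T} = (D58, 12) ✓
(Q=Y16, R=M, S=N63): 1 row → {P,T} = (D57, 16) ✓
(Q=Y80, R=P, S=N57): 1 row → {P,T} = (D72, 15) ✓
(Q=Y80, R=P, S=N63): 1 row → {P,T} = (D61, 18) ✓
(Q=Y59, R=M, S=N63): 1 row → {P,T} = (D33, 23) ✓
Every QRS value is associated with a single PT value, so QRS → PT holds.

Yes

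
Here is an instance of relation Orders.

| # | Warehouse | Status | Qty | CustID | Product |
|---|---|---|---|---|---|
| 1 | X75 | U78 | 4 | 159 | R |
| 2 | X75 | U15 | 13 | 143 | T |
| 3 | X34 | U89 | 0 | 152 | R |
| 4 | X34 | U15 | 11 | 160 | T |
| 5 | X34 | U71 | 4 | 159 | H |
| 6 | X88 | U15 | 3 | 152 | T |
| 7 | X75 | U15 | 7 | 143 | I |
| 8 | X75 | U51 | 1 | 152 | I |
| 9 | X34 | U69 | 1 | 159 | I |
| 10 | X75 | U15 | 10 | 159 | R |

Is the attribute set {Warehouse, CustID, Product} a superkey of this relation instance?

No

Rows 1 and 10 have the same {Warehouse, CustID, Product} value (Warehouse=X75, CustID=159, Product=R) but are distinct tuples, so {Warehouse, CustID, Product} does not determine every attribute — not a superkey.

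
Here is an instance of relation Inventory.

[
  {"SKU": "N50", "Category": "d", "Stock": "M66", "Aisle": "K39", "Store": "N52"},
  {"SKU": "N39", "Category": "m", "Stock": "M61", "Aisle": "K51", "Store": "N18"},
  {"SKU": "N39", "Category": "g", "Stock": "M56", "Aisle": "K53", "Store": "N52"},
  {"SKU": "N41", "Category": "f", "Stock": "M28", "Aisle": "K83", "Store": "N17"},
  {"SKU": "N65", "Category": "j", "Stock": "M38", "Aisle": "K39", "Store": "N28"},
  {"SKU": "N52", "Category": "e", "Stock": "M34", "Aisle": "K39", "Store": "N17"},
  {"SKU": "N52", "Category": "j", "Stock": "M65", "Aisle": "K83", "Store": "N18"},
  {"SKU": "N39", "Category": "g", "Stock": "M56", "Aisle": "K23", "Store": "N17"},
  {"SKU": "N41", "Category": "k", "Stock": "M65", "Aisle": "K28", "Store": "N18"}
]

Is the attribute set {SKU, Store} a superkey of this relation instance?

Yes

All 9 rows have distinct {SKU, Store} values, so {SKU, Store} → (all attributes) holds and {SKU, Store} is a superkey.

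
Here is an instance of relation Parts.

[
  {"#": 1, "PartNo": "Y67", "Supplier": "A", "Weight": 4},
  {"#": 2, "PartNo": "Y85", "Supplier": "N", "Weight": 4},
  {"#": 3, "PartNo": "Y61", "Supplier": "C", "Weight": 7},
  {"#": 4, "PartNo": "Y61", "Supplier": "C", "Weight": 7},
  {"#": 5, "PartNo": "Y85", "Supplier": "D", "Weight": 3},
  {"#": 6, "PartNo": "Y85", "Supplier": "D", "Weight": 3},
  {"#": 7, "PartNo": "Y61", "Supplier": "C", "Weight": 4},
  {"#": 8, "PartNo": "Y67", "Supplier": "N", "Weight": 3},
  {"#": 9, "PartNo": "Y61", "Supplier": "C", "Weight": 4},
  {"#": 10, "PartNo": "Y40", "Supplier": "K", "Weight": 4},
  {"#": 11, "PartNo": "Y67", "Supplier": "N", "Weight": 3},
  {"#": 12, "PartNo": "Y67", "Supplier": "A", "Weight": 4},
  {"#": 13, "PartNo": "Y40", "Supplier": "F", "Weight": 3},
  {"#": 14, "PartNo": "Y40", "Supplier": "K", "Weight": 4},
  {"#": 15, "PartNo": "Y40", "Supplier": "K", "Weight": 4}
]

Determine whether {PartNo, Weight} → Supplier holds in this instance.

Yes

(PartNo=Y67, Weight=4): rows 1, 12 → Supplier = A, A ✓
(PartNo=Y85, Weight=4): row 2 → Supplier = N ✓
(PartNo=Y61, Weight=7): rows 3, 4 → Supplier = C, C ✓
(PartNo=Y85, Weight=3): rows 5, 6 → Supplier = D, D ✓
(PartNo=Y61, Weight=4): rows 7, 9 → Supplier = C, C ✓
(PartNo=Y67, Weight=3): rows 8, 11 → Supplier = N, N ✓
(PartNo=Y40, Weight=4): rows 10, 14, 15 → Supplier = K, K, K ✓
(PartNo=Y40, Weight=3): row 13 → Supplier = F ✓
Every {PartNo, Weight} value is associated with a single Supplier value, so {PartNo, Weight} → Supplier holds.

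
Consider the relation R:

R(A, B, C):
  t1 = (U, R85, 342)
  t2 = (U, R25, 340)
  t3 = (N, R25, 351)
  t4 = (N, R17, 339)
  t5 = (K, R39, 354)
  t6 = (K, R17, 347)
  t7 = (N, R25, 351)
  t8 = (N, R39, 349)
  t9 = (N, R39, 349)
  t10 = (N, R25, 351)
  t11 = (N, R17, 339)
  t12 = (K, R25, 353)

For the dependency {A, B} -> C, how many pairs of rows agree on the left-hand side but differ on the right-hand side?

(A=N, B=R25): all 3 rows agree on C — 0 pairs.
(A=N, B=R17): all 2 rows agree on C — 0 pairs.
(A=N, B=R39): all 2 rows agree on C — 0 pairs.

0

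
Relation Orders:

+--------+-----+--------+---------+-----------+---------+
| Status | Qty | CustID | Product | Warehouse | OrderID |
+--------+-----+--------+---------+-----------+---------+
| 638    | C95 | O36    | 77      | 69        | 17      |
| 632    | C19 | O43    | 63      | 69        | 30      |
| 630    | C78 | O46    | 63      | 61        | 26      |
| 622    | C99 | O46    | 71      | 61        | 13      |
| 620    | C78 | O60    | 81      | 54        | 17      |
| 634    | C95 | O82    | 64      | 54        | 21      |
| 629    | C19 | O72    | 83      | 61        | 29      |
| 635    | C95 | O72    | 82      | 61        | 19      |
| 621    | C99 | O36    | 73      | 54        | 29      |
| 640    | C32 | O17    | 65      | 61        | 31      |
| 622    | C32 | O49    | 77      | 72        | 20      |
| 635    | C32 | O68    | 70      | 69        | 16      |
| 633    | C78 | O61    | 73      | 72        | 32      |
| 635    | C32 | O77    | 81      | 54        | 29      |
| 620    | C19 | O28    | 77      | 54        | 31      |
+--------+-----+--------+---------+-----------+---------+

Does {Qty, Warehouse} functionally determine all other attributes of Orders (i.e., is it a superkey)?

Yes

All 15 rows have distinct {Qty, Warehouse} values, so {Qty, Warehouse} → (all attributes) holds and {Qty, Warehouse} is a superkey.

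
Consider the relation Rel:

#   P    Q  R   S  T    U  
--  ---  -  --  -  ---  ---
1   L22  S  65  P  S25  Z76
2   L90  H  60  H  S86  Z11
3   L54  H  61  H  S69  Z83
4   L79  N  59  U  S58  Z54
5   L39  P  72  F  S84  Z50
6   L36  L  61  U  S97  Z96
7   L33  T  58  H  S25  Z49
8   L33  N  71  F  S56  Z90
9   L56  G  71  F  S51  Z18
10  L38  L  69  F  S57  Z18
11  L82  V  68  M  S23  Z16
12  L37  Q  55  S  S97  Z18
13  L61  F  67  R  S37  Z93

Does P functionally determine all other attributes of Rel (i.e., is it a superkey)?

No

Rows 7 and 8 have the same P value P=L33 but are distinct tuples, so P does not determine every attribute — not a superkey.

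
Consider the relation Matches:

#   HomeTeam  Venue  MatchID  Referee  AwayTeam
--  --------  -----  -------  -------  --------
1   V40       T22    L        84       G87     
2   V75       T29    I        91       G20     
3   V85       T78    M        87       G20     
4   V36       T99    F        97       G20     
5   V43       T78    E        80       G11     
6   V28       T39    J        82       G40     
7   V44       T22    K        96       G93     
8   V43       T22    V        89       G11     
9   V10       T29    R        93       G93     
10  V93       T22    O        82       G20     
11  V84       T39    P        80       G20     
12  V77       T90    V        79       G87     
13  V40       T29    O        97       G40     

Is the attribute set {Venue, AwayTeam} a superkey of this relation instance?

All 13 rows have distinct {Venue, AwayTeam} values, so {Venue, AwayTeam} → (all attributes) holds and {Venue, AwayTeam} is a superkey.

Yes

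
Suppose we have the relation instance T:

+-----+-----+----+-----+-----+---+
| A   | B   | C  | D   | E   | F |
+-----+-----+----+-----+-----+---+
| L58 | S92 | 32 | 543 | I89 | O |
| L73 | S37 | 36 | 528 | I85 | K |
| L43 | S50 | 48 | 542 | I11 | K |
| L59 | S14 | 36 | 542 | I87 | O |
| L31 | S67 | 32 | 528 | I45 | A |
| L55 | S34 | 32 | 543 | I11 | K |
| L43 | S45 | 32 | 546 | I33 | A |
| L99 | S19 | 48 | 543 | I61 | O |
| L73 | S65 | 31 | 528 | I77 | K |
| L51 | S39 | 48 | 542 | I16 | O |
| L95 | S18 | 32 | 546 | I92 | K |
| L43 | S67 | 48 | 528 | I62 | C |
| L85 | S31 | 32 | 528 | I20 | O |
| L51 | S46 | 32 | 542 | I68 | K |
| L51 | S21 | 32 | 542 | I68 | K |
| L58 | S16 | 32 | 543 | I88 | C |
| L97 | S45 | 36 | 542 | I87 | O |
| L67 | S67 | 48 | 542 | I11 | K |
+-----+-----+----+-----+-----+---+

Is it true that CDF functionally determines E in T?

Yes

(C=32, D=543, F=O): 1 row → E = I89 ✓
(C=36, D=528, F=K): 1 row → E = I85 ✓
(C=48, D=542, F=K): 2 rows → E = I11, I11 ✓
(C=36, D=542, F=O): 2 rows → E = I87, I87 ✓
(C=32, D=528, F=A): 1 row → E = I45 ✓
(C=32, D=543, F=K): 1 row → E = I11 ✓
(C=32, D=546, F=A): 1 row → E = I33 ✓
(C=48, D=543, F=O): 1 row → E = I61 ✓
(C=31, D=528, F=K): 1 row → E = I77 ✓
(C=48, D=542, F=O): 1 row → E = I16 ✓
(C=32, D=546, F=K): 1 row → E = I92 ✓
(C=48, D=528, F=C): 1 row → E = I62 ✓
(C=32, D=528, F=O): 1 row → E = I20 ✓
(C=32, D=542, F=K): 2 rows → E = I68, I68 ✓
(C=32, D=543, F=C): 1 row → E = I88 ✓
Every CDF value is associated with a single E value, so CDF → E holds.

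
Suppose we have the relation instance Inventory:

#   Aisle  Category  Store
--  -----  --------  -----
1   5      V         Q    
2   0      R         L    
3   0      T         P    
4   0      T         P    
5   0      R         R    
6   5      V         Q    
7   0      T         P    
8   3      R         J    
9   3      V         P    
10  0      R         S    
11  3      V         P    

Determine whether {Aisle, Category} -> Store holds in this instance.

(Aisle=5, Category=V): rows 1, 6 → Store = Q, Q ✓
(Aisle=0, Category=R): rows 2, 5, 10 → Store takes values {L, R, S} — violation
(Aisle=0, Category=T): rows 3, 4, 7 → Store = P, P, P ✓
(Aisle=3, Category=R): row 8 → Store = J ✓
(Aisle=3, Category=V): rows 9, 11 → Store = P, P ✓
Two rows agree on {Aisle, Category} but differ on Store, so {Aisle, Category} -> Store does not hold.

No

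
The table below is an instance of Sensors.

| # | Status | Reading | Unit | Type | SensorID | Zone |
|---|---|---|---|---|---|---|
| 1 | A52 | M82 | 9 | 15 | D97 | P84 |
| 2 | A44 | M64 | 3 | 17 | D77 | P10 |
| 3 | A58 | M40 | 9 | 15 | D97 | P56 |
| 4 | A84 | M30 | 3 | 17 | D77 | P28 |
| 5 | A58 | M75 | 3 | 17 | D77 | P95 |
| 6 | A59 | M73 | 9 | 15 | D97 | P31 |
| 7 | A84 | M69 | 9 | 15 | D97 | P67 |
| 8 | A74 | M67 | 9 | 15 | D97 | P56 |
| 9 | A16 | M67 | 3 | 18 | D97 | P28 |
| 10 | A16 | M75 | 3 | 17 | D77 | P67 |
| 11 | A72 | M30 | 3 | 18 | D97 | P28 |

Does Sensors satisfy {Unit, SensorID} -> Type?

(Unit=9, SensorID=D97): rows 1, 3, 6, 7, 8 → Type = 15, 15, 15, 15, 15 ✓
(Unit=3, SensorID=D77): rows 2, 4, 5, 10 → Type = 17, 17, 17, 17 ✓
(Unit=3, SensorID=D97): rows 9, 11 → Type = 18, 18 ✓
Every {Unit, SensorID} value is associated with a single Type value, so {Unit, SensorID} -> Type holds.

Yes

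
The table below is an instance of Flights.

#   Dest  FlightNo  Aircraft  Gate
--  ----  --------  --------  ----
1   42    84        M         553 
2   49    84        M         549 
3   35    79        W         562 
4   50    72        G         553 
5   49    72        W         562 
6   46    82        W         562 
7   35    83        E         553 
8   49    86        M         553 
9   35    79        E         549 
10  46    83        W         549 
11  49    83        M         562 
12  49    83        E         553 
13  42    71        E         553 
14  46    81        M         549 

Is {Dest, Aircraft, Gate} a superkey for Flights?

All 14 rows have distinct {Dest, Aircraft, Gate} values, so {Dest, Aircraft, Gate} → (all attributes) holds and {Dest, Aircraft, Gate} is a superkey.

Yes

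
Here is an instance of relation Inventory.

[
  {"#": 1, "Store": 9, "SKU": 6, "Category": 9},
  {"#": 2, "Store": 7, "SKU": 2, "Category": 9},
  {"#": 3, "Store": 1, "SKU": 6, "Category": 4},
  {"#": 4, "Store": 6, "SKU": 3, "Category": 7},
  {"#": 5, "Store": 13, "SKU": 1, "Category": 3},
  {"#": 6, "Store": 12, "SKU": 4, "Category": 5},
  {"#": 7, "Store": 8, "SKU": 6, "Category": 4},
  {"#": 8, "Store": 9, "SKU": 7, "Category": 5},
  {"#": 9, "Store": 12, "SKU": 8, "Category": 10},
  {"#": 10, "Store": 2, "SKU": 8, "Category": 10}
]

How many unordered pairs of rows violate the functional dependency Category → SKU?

Category=9: violating pairs (1,2) — 1 pair.
Category=4: all 2 rows agree on SKU — 0 pairs.
Category=5: violating pairs (6,8) — 1 pair.
Category=10: all 2 rows agree on SKU — 0 pairs.

2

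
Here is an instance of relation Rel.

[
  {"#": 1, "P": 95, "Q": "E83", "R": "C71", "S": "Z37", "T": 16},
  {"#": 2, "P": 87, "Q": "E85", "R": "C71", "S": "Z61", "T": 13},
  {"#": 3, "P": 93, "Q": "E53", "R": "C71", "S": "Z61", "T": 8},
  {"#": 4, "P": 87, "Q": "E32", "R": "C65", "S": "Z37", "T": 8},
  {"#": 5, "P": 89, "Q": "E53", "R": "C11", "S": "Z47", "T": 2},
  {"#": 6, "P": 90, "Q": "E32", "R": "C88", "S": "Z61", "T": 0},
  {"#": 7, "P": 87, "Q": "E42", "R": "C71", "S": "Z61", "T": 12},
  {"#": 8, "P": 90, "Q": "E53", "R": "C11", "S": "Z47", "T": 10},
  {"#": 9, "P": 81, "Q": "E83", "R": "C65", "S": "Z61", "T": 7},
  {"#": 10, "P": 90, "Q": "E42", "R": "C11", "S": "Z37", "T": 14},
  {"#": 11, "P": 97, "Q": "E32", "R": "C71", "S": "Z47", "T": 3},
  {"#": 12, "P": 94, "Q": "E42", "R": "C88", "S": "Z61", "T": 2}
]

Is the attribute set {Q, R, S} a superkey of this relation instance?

No

Rows 5 and 8 have the same {Q, R, S} value (Q=E53, R=C11, S=Z47) but are distinct tuples, so {Q, R, S} does not determine every attribute — not a superkey.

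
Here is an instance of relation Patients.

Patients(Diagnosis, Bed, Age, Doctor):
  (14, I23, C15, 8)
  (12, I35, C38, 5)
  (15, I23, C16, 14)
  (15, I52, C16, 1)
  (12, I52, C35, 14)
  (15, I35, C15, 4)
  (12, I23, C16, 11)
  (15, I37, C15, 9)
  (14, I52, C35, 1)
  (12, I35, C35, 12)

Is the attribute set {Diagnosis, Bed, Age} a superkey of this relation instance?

Yes

All 10 rows have distinct {Diagnosis, Bed, Age} values, so {Diagnosis, Bed, Age} → (all attributes) holds and {Diagnosis, Bed, Age} is a superkey.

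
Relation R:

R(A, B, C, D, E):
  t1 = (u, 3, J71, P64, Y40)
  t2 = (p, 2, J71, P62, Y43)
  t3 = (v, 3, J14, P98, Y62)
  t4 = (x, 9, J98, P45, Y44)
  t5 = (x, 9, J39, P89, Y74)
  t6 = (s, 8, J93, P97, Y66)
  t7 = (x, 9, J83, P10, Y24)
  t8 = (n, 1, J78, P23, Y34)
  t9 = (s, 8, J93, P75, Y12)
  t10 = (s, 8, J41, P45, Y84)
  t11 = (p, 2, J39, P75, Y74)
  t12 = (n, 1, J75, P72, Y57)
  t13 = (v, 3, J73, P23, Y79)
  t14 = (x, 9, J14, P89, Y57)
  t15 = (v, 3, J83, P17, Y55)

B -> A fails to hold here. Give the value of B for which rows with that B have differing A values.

3

B=3: rows 1, 3, 13, 15 → A takes values {u, v} — violation
B=2: rows 2, 11 → A = p, p ✓
B=9: rows 4, 5, 7, 14 → A = x, x, x, x ✓
B=8: rows 6, 9, 10 → A = s, s, s ✓
B=1: rows 8, 12 → A = n, n ✓
The only B value with inconsistent A is B=3.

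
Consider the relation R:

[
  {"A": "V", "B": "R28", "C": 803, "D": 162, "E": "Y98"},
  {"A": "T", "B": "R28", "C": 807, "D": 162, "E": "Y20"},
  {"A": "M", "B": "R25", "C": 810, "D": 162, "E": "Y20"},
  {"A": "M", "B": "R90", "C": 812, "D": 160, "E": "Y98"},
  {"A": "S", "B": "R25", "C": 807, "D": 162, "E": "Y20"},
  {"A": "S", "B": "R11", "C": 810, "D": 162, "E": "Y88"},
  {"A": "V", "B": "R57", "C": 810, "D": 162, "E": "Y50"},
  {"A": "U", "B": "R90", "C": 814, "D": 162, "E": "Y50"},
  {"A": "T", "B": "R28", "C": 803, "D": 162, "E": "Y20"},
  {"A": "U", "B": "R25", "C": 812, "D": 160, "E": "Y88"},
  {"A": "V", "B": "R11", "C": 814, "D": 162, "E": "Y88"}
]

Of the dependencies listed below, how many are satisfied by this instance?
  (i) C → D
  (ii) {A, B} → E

(i) C → D: every LHS value maps to a single RHS value — holds.
(ii) {A, B} → E: every LHS value maps to a single RHS value — holds.
2 of the 2 dependencies hold.

2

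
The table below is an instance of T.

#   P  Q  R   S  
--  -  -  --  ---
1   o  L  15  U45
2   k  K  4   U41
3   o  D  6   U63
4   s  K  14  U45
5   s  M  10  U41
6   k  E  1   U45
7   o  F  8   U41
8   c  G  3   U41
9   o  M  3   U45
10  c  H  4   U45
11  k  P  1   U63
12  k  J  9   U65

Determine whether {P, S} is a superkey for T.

No

Rows 1 and 9 have the same {P, S} value (P=o, S=U45) but are distinct tuples, so {P, S} does not determine every attribute — not a superkey.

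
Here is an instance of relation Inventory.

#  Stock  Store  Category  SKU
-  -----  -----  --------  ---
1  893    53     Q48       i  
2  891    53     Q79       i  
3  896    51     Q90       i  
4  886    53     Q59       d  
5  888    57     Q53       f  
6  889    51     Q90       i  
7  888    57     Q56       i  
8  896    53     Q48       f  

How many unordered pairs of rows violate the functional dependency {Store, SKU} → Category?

1

(Store=53, SKU=i): violating pairs (1,2) — 1 pair.
(Store=51, SKU=i): all 2 rows agree on Category — 0 pairs.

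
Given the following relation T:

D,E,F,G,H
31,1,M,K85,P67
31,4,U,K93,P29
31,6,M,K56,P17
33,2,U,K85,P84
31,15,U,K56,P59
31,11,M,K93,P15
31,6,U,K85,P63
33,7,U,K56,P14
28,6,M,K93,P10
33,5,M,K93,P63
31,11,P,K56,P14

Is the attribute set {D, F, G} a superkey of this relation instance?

All 11 rows have distinct {D, F, G} values, so {D, F, G} → (all attributes) holds and {D, F, G} is a superkey.

Yes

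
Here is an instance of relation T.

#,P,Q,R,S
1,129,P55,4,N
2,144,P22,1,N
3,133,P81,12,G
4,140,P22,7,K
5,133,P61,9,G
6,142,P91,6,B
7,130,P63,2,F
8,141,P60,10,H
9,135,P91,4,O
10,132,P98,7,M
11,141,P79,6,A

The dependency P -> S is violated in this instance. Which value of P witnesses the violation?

P=129: row 1 → S = N ✓
P=144: row 2 → S = N ✓
P=133: rows 3, 5 → S = G, G ✓
P=140: row 4 → S = K ✓
P=142: row 6 → S = B ✓
P=130: row 7 → S = F ✓
P=141: rows 8, 11 → S takes values {H, A} — violation
P=135: row 9 → S = O ✓
P=132: row 10 → S = M ✓
The only P value with inconsistent S is P=141.

141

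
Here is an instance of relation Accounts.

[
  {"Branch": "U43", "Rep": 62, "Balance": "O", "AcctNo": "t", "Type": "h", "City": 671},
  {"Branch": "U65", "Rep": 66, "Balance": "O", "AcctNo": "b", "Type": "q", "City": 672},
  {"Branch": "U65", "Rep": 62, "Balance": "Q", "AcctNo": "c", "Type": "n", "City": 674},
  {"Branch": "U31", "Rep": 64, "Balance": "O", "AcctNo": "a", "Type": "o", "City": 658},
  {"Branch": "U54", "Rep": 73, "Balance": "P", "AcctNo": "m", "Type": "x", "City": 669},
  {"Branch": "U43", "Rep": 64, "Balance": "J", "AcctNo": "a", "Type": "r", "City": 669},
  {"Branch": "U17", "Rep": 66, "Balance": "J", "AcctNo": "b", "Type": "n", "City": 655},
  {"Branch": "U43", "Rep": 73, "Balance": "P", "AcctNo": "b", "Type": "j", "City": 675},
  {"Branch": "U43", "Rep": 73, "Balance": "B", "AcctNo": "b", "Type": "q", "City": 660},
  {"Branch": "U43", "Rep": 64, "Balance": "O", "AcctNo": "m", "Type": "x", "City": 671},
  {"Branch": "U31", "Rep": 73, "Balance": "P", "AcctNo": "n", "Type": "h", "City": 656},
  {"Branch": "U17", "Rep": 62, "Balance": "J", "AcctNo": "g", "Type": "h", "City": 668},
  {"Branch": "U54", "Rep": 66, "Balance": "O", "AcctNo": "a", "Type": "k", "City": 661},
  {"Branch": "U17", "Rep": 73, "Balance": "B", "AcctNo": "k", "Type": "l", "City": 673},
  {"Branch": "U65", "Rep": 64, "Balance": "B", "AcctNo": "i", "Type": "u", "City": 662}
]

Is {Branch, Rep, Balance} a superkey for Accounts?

Yes

All 15 rows have distinct {Branch, Rep, Balance} values, so {Branch, Rep, Balance} → (all attributes) holds and {Branch, Rep, Balance} is a superkey.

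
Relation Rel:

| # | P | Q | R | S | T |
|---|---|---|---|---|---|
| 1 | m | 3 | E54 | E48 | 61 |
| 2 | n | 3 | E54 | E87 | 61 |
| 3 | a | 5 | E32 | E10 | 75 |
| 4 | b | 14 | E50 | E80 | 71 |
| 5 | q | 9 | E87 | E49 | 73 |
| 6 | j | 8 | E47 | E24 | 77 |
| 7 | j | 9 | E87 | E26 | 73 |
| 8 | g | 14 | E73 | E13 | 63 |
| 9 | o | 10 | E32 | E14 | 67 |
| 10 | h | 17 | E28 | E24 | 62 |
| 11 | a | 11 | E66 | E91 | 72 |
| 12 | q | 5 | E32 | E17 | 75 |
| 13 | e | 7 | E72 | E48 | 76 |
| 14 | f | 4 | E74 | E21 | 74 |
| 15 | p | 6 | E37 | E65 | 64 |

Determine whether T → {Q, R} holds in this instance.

Yes

T=61: rows 1, 2 → {Q,R} = (3, E54), (3, E54) ✓
T=75: rows 3, 12 → {Q,R} = (5, E32), (5, E32) ✓
T=71: row 4 → {Q,R} = (14, E50) ✓
T=73: rows 5, 7 → {Q,R} = (9, E87), (9, E87) ✓
T=77: row 6 → {Q,R} = (8, E47) ✓
T=63: row 8 → {Q,R} = (14, E73) ✓
T=67: row 9 → {Q,R} = (10, E32) ✓
T=62: row 10 → {Q,R} = (17, E28) ✓
T=72: row 11 → {Q,R} = (11, E66) ✓
T=76: row 13 → {Q,R} = (7, E72) ✓
T=74: row 14 → {Q,R} = (4, E74) ✓
T=64: row 15 → {Q,R} = (6, E37) ✓
Every T value is associated with a single {Q, R} value, so T → {Q, R} holds.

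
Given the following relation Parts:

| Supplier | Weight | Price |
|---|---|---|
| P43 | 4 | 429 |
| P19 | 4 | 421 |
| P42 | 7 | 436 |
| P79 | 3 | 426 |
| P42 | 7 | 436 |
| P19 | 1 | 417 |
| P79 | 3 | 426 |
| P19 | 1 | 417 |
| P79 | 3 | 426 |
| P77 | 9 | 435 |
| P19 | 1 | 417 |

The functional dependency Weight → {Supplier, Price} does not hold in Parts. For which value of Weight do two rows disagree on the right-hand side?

Weight=4: 2 rows → {Supplier,Price} takes values {(P43, 429), (P19, 421)} — violation
Weight=7: 2 rows → {Supplier,Price} = (P42, 436), (P42, 436) ✓
Weight=3: 3 rows → {Supplier,Price} = (P79, 426), (P79, 426), (P79, 426) ✓
Weight=1: 3 rows → {Supplier,Price} = (P19, 417), (P19, 417), (P19, 417) ✓
Weight=9: 1 row → {Supplier,Price} = (P77, 435) ✓
The only Weight value with inconsistent RHS is Weight=4.

4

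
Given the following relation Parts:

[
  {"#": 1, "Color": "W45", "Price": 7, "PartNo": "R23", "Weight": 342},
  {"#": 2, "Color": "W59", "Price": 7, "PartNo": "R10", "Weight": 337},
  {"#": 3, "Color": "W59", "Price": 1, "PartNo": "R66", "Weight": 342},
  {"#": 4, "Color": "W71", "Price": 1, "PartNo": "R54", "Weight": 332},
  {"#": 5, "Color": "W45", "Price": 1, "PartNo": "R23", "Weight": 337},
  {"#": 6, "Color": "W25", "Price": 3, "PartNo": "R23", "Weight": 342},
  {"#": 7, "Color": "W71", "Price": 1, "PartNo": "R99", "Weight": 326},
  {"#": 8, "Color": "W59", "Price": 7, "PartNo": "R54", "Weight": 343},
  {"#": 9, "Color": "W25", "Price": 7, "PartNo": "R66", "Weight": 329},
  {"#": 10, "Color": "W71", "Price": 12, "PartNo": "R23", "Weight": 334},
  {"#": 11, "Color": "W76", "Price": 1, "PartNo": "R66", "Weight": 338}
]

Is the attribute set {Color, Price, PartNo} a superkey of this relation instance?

All 11 rows have distinct {Color, Price, PartNo} values, so {Color, Price, PartNo} → (all attributes) holds and {Color, Price, PartNo} is a superkey.

Yes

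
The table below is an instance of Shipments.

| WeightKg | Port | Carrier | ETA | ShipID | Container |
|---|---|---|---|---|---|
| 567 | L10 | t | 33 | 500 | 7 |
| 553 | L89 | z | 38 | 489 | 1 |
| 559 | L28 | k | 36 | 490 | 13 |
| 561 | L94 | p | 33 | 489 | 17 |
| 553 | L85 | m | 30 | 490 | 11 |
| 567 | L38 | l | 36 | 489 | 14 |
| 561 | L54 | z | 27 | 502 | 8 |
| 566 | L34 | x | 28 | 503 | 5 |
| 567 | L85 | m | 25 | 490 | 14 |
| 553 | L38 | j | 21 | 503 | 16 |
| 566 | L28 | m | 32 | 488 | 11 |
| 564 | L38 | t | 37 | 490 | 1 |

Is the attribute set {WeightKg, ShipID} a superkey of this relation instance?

All 12 rows have distinct {WeightKg, ShipID} values, so {WeightKg, ShipID} → (all attributes) holds and {WeightKg, ShipID} is a superkey.

Yes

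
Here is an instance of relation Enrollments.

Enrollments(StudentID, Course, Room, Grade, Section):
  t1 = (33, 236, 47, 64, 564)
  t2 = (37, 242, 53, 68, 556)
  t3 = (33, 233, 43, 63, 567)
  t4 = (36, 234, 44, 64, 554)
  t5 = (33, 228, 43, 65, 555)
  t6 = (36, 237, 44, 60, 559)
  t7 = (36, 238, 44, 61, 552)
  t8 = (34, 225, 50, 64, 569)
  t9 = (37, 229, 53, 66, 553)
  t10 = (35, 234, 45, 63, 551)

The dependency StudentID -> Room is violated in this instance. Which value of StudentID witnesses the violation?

StudentID=33: rows 1, 3, 5 → Room takes values {47, 43} — violation
StudentID=37: rows 2, 9 → Room = 53, 53 ✓
StudentID=36: rows 4, 6, 7 → Room = 44, 44, 44 ✓
StudentID=34: row 8 → Room = 50 ✓
StudentID=35: row 10 → Room = 45 ✓
The only StudentID value with inconsistent Room is StudentID=33.

33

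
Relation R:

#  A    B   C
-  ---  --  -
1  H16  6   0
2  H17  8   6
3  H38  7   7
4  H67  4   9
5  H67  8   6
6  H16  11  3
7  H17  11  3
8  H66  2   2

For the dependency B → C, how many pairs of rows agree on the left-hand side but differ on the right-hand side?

B=8: all 2 rows agree on C — 0 pairs.
B=11: all 2 rows agree on C — 0 pairs.

0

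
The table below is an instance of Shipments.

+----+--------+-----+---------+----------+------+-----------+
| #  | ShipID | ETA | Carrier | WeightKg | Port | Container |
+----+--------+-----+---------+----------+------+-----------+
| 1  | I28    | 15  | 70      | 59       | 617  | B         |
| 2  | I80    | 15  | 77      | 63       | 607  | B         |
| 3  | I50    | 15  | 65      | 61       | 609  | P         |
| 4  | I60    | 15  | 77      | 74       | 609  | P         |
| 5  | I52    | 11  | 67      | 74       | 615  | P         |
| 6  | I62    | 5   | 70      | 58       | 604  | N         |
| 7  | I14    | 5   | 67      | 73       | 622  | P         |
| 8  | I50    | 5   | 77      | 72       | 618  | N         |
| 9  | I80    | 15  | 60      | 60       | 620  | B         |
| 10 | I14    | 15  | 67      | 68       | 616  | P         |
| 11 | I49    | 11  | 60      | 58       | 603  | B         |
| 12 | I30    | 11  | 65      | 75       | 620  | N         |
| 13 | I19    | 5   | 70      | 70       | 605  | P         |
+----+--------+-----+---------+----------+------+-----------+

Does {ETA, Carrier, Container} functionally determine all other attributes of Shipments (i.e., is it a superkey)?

Yes

All 13 rows have distinct {ETA, Carrier, Container} values, so {ETA, Carrier, Container} → (all attributes) holds and {ETA, Carrier, Container} is a superkey.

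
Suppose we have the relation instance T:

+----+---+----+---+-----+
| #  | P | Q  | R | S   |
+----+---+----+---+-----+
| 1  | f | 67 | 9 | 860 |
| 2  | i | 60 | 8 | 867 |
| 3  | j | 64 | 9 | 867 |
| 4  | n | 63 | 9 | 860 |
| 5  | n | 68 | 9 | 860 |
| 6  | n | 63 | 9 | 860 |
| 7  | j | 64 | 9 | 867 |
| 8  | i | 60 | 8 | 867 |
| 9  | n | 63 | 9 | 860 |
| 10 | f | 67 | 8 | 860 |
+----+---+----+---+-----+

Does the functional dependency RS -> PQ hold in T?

(R=9, S=860): rows 1, 4, 5, 6, 9 → {P,Q} takes values {(f, 67), (n, 63), (n, 68)} — violation
(R=8, S=867): rows 2, 8 → {P,Q} = (i, 60), (i, 60) ✓
(R=9, S=867): rows 3, 7 → {P,Q} = (j, 64), (j, 64) ✓
(R=8, S=860): row 10 → {P,Q} = (f, 67) ✓
Two rows agree on RS but differ on PQ, so RS -> PQ does not hold.

No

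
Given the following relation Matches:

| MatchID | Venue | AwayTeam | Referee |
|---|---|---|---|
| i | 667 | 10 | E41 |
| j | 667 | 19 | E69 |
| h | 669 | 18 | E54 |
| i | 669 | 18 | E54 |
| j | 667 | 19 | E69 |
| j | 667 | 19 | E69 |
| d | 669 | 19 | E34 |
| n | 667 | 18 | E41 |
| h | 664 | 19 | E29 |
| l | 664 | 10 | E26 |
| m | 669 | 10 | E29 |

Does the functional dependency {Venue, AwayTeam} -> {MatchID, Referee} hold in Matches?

No

(Venue=667, AwayTeam=10): 1 row → {MatchID,Referee} = (i, E41) ✓
(Venue=667, AwayTeam=19): 3 rows → {MatchID,Referee} = (j, E69), (j, E69), (j, E69) ✓
(Venue=669, AwayTeam=18): 2 rows → {MatchID,Referee} takes values {(h, E54), (i, E54)} — violation
(Venue=669, AwayTeam=19): 1 row → {MatchID,Referee} = (d, E34) ✓
(Venue=667, AwayTeam=18): 1 row → {MatchID,Referee} = (n, E41) ✓
(Venue=664, AwayTeam=19): 1 row → {MatchID,Referee} = (h, E29) ✓
(Venue=664, AwayTeam=10): 1 row → {MatchID,Referee} = (l, E26) ✓
(Venue=669, AwayTeam=10): 1 row → {MatchID,Referee} = (m, E29) ✓
Two rows agree on {Venue, AwayTeam} but differ on {MatchID, Referee}, so {Venue, AwayTeam} -> {MatchID, Referee} does not hold.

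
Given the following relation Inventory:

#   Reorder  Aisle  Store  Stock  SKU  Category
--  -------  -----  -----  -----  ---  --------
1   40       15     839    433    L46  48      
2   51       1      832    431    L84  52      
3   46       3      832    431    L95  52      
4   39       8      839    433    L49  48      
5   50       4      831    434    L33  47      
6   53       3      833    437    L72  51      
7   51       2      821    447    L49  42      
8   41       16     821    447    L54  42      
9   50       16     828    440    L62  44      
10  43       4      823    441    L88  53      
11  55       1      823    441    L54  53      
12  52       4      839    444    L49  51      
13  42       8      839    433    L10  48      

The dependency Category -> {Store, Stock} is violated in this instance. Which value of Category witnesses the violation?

Category=48: rows 1, 4, 13 → {Store,Stock} = (839, 433), (839, 433), (839, 433) ✓
Category=52: rows 2, 3 → {Store,Stock} = (832, 431), (832, 431) ✓
Category=47: row 5 → {Store,Stock} = (831, 434) ✓
Category=51: rows 6, 12 → {Store,Stock} takes values {(833, 437), (839, 444)} — violation
Category=42: rows 7, 8 → {Store,Stock} = (821, 447), (821, 447) ✓
Category=44: row 9 → {Store,Stock} = (828, 440) ✓
Category=53: rows 10, 11 → {Store,Stock} = (823, 441), (823, 441) ✓
The only Category value with inconsistent RHS is Category=51.

51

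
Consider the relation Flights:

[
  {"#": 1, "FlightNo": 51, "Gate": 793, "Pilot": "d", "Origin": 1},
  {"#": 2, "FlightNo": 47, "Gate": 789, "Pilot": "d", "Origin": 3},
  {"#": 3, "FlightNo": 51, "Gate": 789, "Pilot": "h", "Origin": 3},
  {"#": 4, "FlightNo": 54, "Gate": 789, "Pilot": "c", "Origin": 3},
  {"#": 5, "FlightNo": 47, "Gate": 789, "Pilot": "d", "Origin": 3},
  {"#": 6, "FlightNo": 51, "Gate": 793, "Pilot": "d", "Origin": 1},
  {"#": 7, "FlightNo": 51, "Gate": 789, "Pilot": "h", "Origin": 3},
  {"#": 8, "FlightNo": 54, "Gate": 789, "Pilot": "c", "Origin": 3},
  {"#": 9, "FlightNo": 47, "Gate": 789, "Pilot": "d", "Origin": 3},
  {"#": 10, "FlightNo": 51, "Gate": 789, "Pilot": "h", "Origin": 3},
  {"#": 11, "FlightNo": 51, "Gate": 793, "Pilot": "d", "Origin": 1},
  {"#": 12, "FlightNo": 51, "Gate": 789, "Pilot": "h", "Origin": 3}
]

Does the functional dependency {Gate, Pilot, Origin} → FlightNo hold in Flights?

(Gate=793, Pilot=d, Origin=1): rows 1, 6, 11 → FlightNo = 51, 51, 51 ✓
(Gate=789, Pilot=d, Origin=3): rows 2, 5, 9 → FlightNo = 47, 47, 47 ✓
(Gate=789, Pilot=h, Origin=3): rows 3, 7, 10, 12 → FlightNo = 51, 51, 51, 51 ✓
(Gate=789, Pilot=c, Origin=3): rows 4, 8 → FlightNo = 54, 54 ✓
Every {Gate, Pilot, Origin} value is associated with a single FlightNo value, so {Gate, Pilot, Origin} → FlightNo holds.

Yes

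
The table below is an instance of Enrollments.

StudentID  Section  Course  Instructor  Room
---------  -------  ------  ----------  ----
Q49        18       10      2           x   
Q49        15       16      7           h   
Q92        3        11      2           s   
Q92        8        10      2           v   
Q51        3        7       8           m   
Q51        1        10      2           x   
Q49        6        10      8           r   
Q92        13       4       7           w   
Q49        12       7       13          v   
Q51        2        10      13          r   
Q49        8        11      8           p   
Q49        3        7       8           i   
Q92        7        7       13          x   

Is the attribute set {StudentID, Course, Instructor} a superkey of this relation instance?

All 13 rows have distinct {StudentID, Course, Instructor} values, so {StudentID, Course, Instructor} → (all attributes) holds and {StudentID, Course, Instructor} is a superkey.

Yes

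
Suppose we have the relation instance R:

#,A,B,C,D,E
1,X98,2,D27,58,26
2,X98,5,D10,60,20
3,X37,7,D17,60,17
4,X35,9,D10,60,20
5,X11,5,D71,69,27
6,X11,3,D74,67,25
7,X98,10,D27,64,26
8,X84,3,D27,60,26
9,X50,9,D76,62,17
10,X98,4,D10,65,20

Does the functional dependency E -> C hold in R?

No

E=26: rows 1, 7, 8 → C = D27, D27, D27 ✓
E=20: rows 2, 4, 10 → C = D10, D10, D10 ✓
E=17: rows 3, 9 → C takes values {D17, D76} — violation
E=27: row 5 → C = D71 ✓
E=25: row 6 → C = D74 ✓
Two rows agree on E but differ on C, so E -> C does not hold.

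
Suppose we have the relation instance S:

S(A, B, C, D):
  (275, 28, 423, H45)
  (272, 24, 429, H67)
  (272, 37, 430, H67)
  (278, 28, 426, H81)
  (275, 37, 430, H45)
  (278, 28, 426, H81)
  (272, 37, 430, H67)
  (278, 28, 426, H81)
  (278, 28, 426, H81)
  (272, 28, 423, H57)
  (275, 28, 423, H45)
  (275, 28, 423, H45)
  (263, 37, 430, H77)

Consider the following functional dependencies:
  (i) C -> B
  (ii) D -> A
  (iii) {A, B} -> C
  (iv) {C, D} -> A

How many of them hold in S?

4

(i) C -> B: every LHS value maps to a single RHS value — holds.
(ii) D -> A: every LHS value maps to a single RHS value — holds.
(iii) {A, B} -> C: every LHS value maps to a single RHS value — holds.
(iv) {C, D} -> A: every LHS value maps to a single RHS value — holds.
4 of the 4 dependencies hold.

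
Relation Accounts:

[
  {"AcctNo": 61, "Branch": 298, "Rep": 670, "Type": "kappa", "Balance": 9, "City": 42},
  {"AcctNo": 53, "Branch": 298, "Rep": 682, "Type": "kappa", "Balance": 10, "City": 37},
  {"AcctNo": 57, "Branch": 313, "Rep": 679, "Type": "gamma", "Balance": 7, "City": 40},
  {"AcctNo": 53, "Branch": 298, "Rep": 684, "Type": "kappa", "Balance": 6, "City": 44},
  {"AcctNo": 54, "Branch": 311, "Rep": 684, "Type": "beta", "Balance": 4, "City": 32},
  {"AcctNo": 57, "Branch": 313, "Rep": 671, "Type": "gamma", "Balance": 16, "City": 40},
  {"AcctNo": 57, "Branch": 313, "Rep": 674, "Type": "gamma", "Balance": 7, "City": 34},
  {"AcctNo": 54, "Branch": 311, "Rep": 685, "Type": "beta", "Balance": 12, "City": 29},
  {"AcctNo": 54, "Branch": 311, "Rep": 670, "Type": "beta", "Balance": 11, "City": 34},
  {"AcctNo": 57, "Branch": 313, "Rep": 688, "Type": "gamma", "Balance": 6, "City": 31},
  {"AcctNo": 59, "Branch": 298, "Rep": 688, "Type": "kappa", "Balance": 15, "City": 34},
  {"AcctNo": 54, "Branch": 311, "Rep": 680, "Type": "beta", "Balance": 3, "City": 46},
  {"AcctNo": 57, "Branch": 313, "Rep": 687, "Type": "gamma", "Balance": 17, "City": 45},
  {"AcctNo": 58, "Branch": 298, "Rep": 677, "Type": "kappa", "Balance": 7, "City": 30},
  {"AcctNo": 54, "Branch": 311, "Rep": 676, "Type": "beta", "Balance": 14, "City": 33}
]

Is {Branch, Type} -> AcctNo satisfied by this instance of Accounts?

(Branch=298, Type=kappa): 5 rows → AcctNo takes values {61, 53, 59, 58} — violation
(Branch=313, Type=gamma): 5 rows → AcctNo = 57, 57, 57, 57, 57 ✓
(Branch=311, Type=beta): 5 rows → AcctNo = 54, 54, 54, 54, 54 ✓
Two rows agree on {Branch, Type} but differ on AcctNo, so {Branch, Type} -> AcctNo does not hold.

No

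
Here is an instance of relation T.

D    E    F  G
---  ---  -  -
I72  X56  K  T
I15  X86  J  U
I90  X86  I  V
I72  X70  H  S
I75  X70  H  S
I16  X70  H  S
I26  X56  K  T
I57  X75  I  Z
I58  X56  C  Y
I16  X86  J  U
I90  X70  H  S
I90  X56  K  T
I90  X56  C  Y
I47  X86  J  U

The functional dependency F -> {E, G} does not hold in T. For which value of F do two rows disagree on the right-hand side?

I

F=K: 3 rows → {E,G} = (X56, T), (X56, T), (X56, T) ✓
F=J: 3 rows → {E,G} = (X86, U), (X86, U), (X86, U) ✓
F=I: 2 rows → {E,G} takes values {(X86, V), (X75, Z)} — violation
F=H: 4 rows → {E,G} = (X70, S), (X70, S), (X70, S), (X70, S) ✓
F=C: 2 rows → {E,G} = (X56, Y), (X56, Y) ✓
The only F value with inconsistent RHS is F=I.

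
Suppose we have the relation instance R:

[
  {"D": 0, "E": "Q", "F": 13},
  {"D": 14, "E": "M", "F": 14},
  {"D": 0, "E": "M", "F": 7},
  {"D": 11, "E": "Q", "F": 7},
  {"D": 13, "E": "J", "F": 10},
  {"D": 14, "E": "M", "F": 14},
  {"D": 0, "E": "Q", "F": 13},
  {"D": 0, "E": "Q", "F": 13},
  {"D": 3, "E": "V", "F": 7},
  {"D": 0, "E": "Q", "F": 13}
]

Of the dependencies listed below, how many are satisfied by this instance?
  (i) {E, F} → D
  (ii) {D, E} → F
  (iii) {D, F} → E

(i) {E, F} → D: every LHS value maps to a single RHS value — holds.
(ii) {D, E} → F: every LHS value maps to a single RHS value — holds.
(iii) {D, F} → E: every LHS value maps to a single RHS value — holds.
3 of the 3 dependencies hold.

3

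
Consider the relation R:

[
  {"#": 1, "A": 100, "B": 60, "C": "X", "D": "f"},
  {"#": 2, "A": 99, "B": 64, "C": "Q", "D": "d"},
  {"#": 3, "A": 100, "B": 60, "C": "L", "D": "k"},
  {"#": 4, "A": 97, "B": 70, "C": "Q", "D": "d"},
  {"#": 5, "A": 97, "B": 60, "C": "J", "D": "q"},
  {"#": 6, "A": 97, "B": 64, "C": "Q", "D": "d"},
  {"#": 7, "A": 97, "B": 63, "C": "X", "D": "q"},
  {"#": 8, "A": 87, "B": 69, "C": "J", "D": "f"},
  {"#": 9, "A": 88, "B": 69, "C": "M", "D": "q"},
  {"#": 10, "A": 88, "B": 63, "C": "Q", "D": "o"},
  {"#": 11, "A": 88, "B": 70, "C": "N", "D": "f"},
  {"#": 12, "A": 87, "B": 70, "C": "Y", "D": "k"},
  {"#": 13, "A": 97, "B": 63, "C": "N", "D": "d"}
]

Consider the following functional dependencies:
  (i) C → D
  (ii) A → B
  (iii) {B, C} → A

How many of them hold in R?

0

(i) C → D: C=X: rows 1, 7 → D takes values {f, q} — violation; C=Q: rows 2, 4, 6, 10 → D takes values {d, o} — violation; C=J: rows 5, 8 → D takes values {q, f} — violation; C=N: rows 11, 13 → D takes values {f, d} — violation — fails.
(ii) A → B: A=97: rows 4, 5, 6, 7, 13 → B takes values {70, 60, 64, 63} — violation; A=87: rows 8, 12 → B takes values {69, 70} — violation; A=88: rows 9, 10, 11 → B takes values {69, 63, 70} — violation — fails.
(iii) {B, C} → A: (B=64, C=Q): rows 2, 6 → A takes values {99, 97} — violation — fails.
None of the 3 dependencies hold.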